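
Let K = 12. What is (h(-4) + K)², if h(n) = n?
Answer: 64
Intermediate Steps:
(h(-4) + K)² = (-4 + 12)² = 8² = 64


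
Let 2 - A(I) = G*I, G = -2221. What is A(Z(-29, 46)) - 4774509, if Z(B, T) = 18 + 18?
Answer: -4694551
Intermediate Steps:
Z(B, T) = 36
A(I) = 2 + 2221*I (A(I) = 2 - (-2221)*I = 2 + 2221*I)
A(Z(-29, 46)) - 4774509 = (2 + 2221*36) - 4774509 = (2 + 79956) - 4774509 = 79958 - 4774509 = -4694551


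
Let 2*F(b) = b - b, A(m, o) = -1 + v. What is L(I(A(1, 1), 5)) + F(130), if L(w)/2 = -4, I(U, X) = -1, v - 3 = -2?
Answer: -8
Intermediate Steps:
v = 1 (v = 3 - 2 = 1)
A(m, o) = 0 (A(m, o) = -1 + 1 = 0)
L(w) = -8 (L(w) = 2*(-4) = -8)
F(b) = 0 (F(b) = (b - b)/2 = (1/2)*0 = 0)
L(I(A(1, 1), 5)) + F(130) = -8 + 0 = -8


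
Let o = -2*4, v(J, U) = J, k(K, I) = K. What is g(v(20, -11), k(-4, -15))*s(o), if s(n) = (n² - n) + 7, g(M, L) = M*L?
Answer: -6320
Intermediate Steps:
g(M, L) = L*M
o = -8
s(n) = 7 + n² - n
g(v(20, -11), k(-4, -15))*s(o) = (-4*20)*(7 + (-8)² - 1*(-8)) = -80*(7 + 64 + 8) = -80*79 = -6320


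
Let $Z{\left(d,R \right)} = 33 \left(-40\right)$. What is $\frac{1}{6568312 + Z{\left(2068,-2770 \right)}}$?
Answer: $\frac{1}{6566992} \approx 1.5228 \cdot 10^{-7}$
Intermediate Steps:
$Z{\left(d,R \right)} = -1320$
$\frac{1}{6568312 + Z{\left(2068,-2770 \right)}} = \frac{1}{6568312 - 1320} = \frac{1}{6566992}$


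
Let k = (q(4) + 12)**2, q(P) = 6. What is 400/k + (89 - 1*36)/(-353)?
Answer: 31007/28593 ≈ 1.0844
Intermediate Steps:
k = 324 (k = (6 + 12)**2 = 18**2 = 324)
400/k + (89 - 1*36)/(-353) = 400/324 + (89 - 1*36)/(-353) = 400*(1/324) + (89 - 36)*(-1/353) = 100/81 + 53*(-1/353) = 100/81 - 53/353 = 31007/28593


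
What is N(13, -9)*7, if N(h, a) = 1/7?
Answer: 1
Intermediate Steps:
N(h, a) = ⅐ (N(h, a) = 1*(⅐) = ⅐)
N(13, -9)*7 = (⅐)*7 = 1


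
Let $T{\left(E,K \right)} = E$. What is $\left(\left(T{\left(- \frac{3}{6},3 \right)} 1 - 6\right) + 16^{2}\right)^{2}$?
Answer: $\frac{249001}{4} \approx 62250.0$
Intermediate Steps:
$\left(\left(T{\left(- \frac{3}{6},3 \right)} 1 - 6\right) + 16^{2}\right)^{2} = \left(\left(- \frac{3}{6} \cdot 1 - 6\right) + 16^{2}\right)^{2} = \left(\left(\left(-3\right) \frac{1}{6} \cdot 1 - 6\right) + 256\right)^{2} = \left(\left(\left(- \frac{1}{2}\right) 1 - 6\right) + 256\right)^{2} = \left(\left(- \frac{1}{2} - 6\right) + 256\right)^{2} = \left(- \frac{13}{2} + 256\right)^{2} = \left(\frac{499}{2}\right)^{2} = \frac{249001}{4}$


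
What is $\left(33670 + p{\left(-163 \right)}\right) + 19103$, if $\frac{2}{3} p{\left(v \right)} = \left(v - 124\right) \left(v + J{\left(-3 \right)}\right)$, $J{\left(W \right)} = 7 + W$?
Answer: $\frac{242445}{2} \approx 1.2122 \cdot 10^{5}$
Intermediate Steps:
$p{\left(v \right)} = \frac{3 \left(-124 + v\right) \left(4 + v\right)}{2}$ ($p{\left(v \right)} = \frac{3 \left(v - 124\right) \left(v + \left(7 - 3\right)\right)}{2} = \frac{3 \left(-124 + v\right) \left(v + 4\right)}{2} = \frac{3 \left(-124 + v\right) \left(4 + v\right)}{2}$)
$\left(33670 + p{\left(-163 \right)}\right) + 19103 = \left(33670 - \left(-28596 - \frac{79707}{2}\right)\right) + 19103 = \left(33670 + \left(-744 + 29340 + \frac{3}{2} \cdot 26569\right)\right) + 19103 = \left(33670 + \left(-744 + 29340 + \frac{79707}{2}\right)\right) + 19103 = \left(33670 + \frac{136899}{2}\right) + 19103 = \frac{204239}{2} + 19103 = \frac{242445}{2}$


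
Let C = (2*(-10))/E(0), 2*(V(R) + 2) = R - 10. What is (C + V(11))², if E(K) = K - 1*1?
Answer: 1369/4 ≈ 342.25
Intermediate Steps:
V(R) = -7 + R/2 (V(R) = -2 + (R - 10)/2 = -2 + (-10 + R)/2 = -2 + (-5 + R/2) = -7 + R/2)
E(K) = -1 + K (E(K) = K - 1 = -1 + K)
C = 20 (C = (2*(-10))/(-1 + 0) = -20/(-1) = -20*(-1) = 20)
(C + V(11))² = (20 + (-7 + (½)*11))² = (20 + (-7 + 11/2))² = (20 - 3/2)² = (37/2)² = 1369/4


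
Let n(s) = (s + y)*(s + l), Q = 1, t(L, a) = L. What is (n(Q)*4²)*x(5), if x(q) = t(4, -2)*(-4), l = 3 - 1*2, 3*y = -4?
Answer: 512/3 ≈ 170.67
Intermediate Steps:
y = -4/3 (y = (⅓)*(-4) = -4/3 ≈ -1.3333)
l = 1 (l = 3 - 2 = 1)
x(q) = -16 (x(q) = 4*(-4) = -16)
n(s) = (1 + s)*(-4/3 + s) (n(s) = (s - 4/3)*(s + 1) = (-4/3 + s)*(1 + s) = (1 + s)*(-4/3 + s))
(n(Q)*4²)*x(5) = ((-4/3 + 1² - ⅓*1)*4²)*(-16) = ((-4/3 + 1 - ⅓)*16)*(-16) = -⅔*16*(-16) = -32/3*(-16) = 512/3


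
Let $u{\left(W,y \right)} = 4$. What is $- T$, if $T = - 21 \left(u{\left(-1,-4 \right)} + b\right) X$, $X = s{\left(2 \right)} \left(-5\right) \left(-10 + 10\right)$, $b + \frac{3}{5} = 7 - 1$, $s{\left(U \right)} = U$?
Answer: $0$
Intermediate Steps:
$b = \frac{27}{5}$ ($b = - \frac{3}{5} + \left(7 - 1\right) = - \frac{3}{5} + 6 = \frac{27}{5} \approx 5.4$)
$X = 0$ ($X = 2 \left(-5\right) \left(-10 + 10\right) = \left(-10\right) 0 = 0$)
$T = 0$ ($T = - 21 \left(4 + \frac{27}{5}\right) 0 = \left(-21\right) \frac{47}{5} \cdot 0 = \left(- \frac{987}{5}\right) 0 = 0$)
$- T = \left(-1\right) 0 = 0$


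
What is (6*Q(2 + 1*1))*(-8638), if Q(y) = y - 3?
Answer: 0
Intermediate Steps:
Q(y) = -3 + y
(6*Q(2 + 1*1))*(-8638) = (6*(-3 + (2 + 1*1)))*(-8638) = (6*(-3 + (2 + 1)))*(-8638) = (6*(-3 + 3))*(-8638) = (6*0)*(-8638) = 0*(-8638) = 0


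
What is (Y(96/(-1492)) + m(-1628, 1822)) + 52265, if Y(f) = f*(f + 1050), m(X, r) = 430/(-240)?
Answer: 174286293317/3339096 ≈ 52196.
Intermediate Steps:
m(X, r) = -43/24 (m(X, r) = 430*(-1/240) = -43/24)
Y(f) = f*(1050 + f)
(Y(96/(-1492)) + m(-1628, 1822)) + 52265 = ((96/(-1492))*(1050 + 96/(-1492)) - 43/24) + 52265 = ((96*(-1/1492))*(1050 + 96*(-1/1492)) - 43/24) + 52265 = (-24*(1050 - 24/373)/373 - 43/24) + 52265 = (-24/373*391626/373 - 43/24) + 52265 = (-9399024/139129 - 43/24) + 52265 = -231559123/3339096 + 52265 = 174286293317/3339096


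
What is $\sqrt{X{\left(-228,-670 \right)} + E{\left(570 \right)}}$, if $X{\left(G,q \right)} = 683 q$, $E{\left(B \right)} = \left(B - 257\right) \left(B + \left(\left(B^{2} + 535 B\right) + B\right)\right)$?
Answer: $2 \sqrt{49260565} \approx 14037.0$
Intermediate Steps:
$E{\left(B \right)} = \left(-257 + B\right) \left(B^{2} + 537 B\right)$ ($E{\left(B \right)} = \left(-257 + B\right) \left(B + \left(B^{2} + 536 B\right)\right) = \left(-257 + B\right) \left(B^{2} + 537 B\right)$)
$\sqrt{X{\left(-228,-670 \right)} + E{\left(570 \right)}} = \sqrt{683 \left(-670\right) + 570 \left(-138009 + 570^{2} + 280 \cdot 570\right)} = \sqrt{-457610 + 570 \left(-138009 + 324900 + 159600\right)} = \sqrt{-457610 + 570 \cdot 346491} = \sqrt{-457610 + 197499870} = \sqrt{197042260} = 2 \sqrt{49260565}$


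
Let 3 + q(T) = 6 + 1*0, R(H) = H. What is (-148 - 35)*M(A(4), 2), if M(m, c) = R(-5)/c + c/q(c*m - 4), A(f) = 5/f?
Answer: 671/2 ≈ 335.50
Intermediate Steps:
q(T) = 3 (q(T) = -3 + (6 + 1*0) = -3 + (6 + 0) = -3 + 6 = 3)
M(m, c) = -5/c + c/3
(-148 - 35)*M(A(4), 2) = (-148 - 35)*(-5/2 + (1/3)*2) = -183*(-5*1/2 + 2/3) = -183*(-5/2 + 2/3) = -183*(-11/6) = 671/2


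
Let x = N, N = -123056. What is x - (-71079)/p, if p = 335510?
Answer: -41286447481/335510 ≈ -1.2306e+5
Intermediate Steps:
x = -123056
x - (-71079)/p = -123056 - (-71079)/335510 = -123056 - 1*(-71079/335510) = -123056 + 71079/335510 = -41286447481/335510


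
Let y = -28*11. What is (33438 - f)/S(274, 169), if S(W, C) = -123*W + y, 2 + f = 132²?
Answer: -8008/17005 ≈ -0.47092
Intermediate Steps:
f = 17422 (f = -2 + 132² = -2 + 17424 = 17422)
y = -308
S(W, C) = -308 - 123*W (S(W, C) = -123*W - 308 = -308 - 123*W)
(33438 - f)/S(274, 169) = (33438 - 1*17422)/(-308 - 123*274) = (33438 - 17422)/(-308 - 33702) = 16016/(-34010) = 16016*(-1/34010) = -8008/17005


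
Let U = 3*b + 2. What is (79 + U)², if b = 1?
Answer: 7056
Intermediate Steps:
U = 5 (U = 3*1 + 2 = 3 + 2 = 5)
(79 + U)² = (79 + 5)² = 84² = 7056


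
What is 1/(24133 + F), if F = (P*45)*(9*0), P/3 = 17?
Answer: 1/24133 ≈ 4.1437e-5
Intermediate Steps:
P = 51 (P = 3*17 = 51)
F = 0 (F = (51*45)*(9*0) = 2295*0 = 0)
1/(24133 + F) = 1/(24133 + 0) = 1/24133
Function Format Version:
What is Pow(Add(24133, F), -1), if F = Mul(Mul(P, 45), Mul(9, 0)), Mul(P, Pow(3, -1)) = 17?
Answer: Rational(1, 24133) ≈ 4.1437e-5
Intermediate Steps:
P = 51 (P = Mul(3, 17) = 51)
F = 0 (F = Mul(Mul(51, 45), Mul(9, 0)) = Mul(2295, 0) = 0)
Pow(Add(24133, F), -1) = Pow(Add(24133, 0), -1) = Pow(24133, -1) = Rational(1, 24133)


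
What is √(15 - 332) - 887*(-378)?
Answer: 335286 + I*√317 ≈ 3.3529e+5 + 17.805*I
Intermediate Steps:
√(15 - 332) - 887*(-378) = √(-317) + 335286 = I*√317 + 335286 = 335286 + I*√317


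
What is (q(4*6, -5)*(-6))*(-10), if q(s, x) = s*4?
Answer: 5760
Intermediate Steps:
q(s, x) = 4*s
(q(4*6, -5)*(-6))*(-10) = ((4*(4*6))*(-6))*(-10) = ((4*24)*(-6))*(-10) = (96*(-6))*(-10) = -576*(-10) = 5760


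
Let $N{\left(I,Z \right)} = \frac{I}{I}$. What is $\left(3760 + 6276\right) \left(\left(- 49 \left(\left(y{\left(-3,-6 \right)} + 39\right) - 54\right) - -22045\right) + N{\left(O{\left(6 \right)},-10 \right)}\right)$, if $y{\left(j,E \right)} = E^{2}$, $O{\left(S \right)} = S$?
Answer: $210926612$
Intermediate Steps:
$N{\left(I,Z \right)} = 1$
$\left(3760 + 6276\right) \left(\left(- 49 \left(\left(y{\left(-3,-6 \right)} + 39\right) - 54\right) - -22045\right) + N{\left(O{\left(6 \right)},-10 \right)}\right) = \left(3760 + 6276\right) \left(\left(- 49 \left(\left(\left(-6\right)^{2} + 39\right) - 54\right) - -22045\right) + 1\right) = 10036 \left(\left(- 49 \left(\left(36 + 39\right) - 54\right) + 22045\right) + 1\right) = 10036 \left(\left(- 49 \left(75 - 54\right) + 22045\right) + 1\right) = 10036 \left(\left(\left(-49\right) 21 + 22045\right) + 1\right) = 10036 \left(\left(-1029 + 22045\right) + 1\right) = 10036 \left(21016 + 1\right) = 10036 \cdot 21017 = 210926612$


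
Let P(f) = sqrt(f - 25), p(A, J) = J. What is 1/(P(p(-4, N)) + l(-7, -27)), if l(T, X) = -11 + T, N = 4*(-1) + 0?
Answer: -18/353 - I*sqrt(29)/353 ≈ -0.050991 - 0.015255*I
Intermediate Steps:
N = -4 (N = -4 + 0 = -4)
P(f) = sqrt(-25 + f)
1/(P(p(-4, N)) + l(-7, -27)) = 1/(sqrt(-25 - 4) + (-11 - 7)) = 1/(sqrt(-29) - 18) = 1/(I*sqrt(29) - 18) = 1/(-18 + I*sqrt(29))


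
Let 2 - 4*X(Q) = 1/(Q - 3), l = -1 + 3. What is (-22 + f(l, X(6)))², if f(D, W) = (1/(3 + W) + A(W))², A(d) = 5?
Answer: 102151449/2825761 ≈ 36.150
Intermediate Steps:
l = 2
X(Q) = ½ - 1/(4*(-3 + Q)) (X(Q) = ½ - 1/(4*(Q - 3)) = ½ - 1/(4*(-3 + Q)))
f(D, W) = (5 + 1/(3 + W))² (f(D, W) = (1/(3 + W) + 5)² = (5 + 1/(3 + W))²)
(-22 + f(l, X(6)))² = (-22 + (16 + 5*((-7 + 2*6)/(4*(-3 + 6))))²/(3 + (-7 + 2*6)/(4*(-3 + 6)))²)² = (-22 + (16 + 5*((¼)*(-7 + 12)/3))²/(3 + (¼)*(-7 + 12)/3)²)² = (-22 + (16 + 5*((¼)*(⅓)*5))²/(3 + (¼)*(⅓)*5)²)² = (-22 + (16 + 5*(5/12))²/(3 + 5/12)²)² = (-22 + (16 + 25/12)²/(41/12)²)² = (-22 + 144*(217/12)²/1681)² = (-22 + (144/1681)*(47089/144))² = (-22 + 47089/1681)² = (10107/1681)² = 102151449/2825761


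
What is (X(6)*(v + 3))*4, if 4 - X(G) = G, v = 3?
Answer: -48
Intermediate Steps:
X(G) = 4 - G
(X(6)*(v + 3))*4 = ((4 - 1*6)*(3 + 3))*4 = ((4 - 6)*6)*4 = -2*6*4 = -12*4 = -48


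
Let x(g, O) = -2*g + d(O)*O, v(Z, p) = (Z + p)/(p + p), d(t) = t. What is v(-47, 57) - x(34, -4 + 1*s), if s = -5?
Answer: -736/57 ≈ -12.912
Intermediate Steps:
v(Z, p) = (Z + p)/(2*p) (v(Z, p) = (Z + p)/((2*p)) = (Z + p)*(1/(2*p)) = (Z + p)/(2*p))
x(g, O) = O² - 2*g (x(g, O) = -2*g + O*O = -2*g + O² = O² - 2*g)
v(-47, 57) - x(34, -4 + 1*s) = (½)*(-47 + 57)/57 - ((-4 + 1*(-5))² - 2*34) = (½)*(1/57)*10 - ((-4 - 5)² - 68) = 5/57 - ((-9)² - 68) = 5/57 - (81 - 68) = 5/57 - 1*13 = 5/57 - 13 = -736/57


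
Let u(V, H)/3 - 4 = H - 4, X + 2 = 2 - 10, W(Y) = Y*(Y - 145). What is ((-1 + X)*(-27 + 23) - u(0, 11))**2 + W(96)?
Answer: -4583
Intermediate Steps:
W(Y) = Y*(-145 + Y)
X = -10 (X = -2 + (2 - 10) = -2 - 8 = -10)
u(V, H) = 3*H (u(V, H) = 12 + 3*(H - 4) = 12 + 3*(-4 + H) = 12 + (-12 + 3*H) = 3*H)
((-1 + X)*(-27 + 23) - u(0, 11))**2 + W(96) = ((-1 - 10)*(-27 + 23) - 3*11)**2 + 96*(-145 + 96) = (-11*(-4) - 1*33)**2 + 96*(-49) = (44 - 33)**2 - 4704 = 11**2 - 4704 = 121 - 4704 = -4583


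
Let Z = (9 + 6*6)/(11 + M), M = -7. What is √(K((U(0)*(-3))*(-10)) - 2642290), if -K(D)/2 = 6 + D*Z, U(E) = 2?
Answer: 2*I*√660913 ≈ 1625.9*I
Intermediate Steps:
Z = 45/4 (Z = (9 + 6*6)/(11 - 7) = (9 + 36)/4 = 45*(¼) = 45/4 ≈ 11.250)
K(D) = -12 - 45*D/2 (K(D) = -2*(6 + D*(45/4)) = -2*(6 + 45*D/4) = -12 - 45*D/2)
√(K((U(0)*(-3))*(-10)) - 2642290) = √((-12 - 45*2*(-3)*(-10)/2) - 2642290) = √((-12 - (-135)*(-10)) - 2642290) = √((-12 - 45/2*60) - 2642290) = √((-12 - 1350) - 2642290) = √(-1362 - 2642290) = √(-2643652) = 2*I*√660913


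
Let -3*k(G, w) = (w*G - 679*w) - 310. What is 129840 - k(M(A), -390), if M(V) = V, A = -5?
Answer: 655970/3 ≈ 2.1866e+5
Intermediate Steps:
k(G, w) = 310/3 + 679*w/3 - G*w/3 (k(G, w) = -((w*G - 679*w) - 310)/3 = -((G*w - 679*w) - 310)/3 = -((-679*w + G*w) - 310)/3 = -(-310 - 679*w + G*w)/3 = 310/3 + 679*w/3 - G*w/3)
129840 - k(M(A), -390) = 129840 - (310/3 + (679/3)*(-390) - ⅓*(-5)*(-390)) = 129840 - (310/3 - 88270 - 650) = 129840 - 1*(-266450/3) = 129840 + 266450/3 = 655970/3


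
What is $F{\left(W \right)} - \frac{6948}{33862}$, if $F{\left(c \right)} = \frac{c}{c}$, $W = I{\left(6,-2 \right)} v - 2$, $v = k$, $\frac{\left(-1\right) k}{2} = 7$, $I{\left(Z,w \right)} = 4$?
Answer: $\frac{13457}{16931} \approx 0.79481$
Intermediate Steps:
$k = -14$ ($k = \left(-2\right) 7 = -14$)
$v = -14$
$W = -58$ ($W = 4 \left(-14\right) - 2 = -56 - 2 = -58$)
$F{\left(c \right)} = 1$
$F{\left(W \right)} - \frac{6948}{33862} = 1 - \frac{6948}{33862} = 1 - 6948 \cdot \frac{1}{33862} = 1 - \frac{3474}{16931} = \frac{13457}{16931}$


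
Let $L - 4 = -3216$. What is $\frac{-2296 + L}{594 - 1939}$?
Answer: $\frac{5508}{1345} \approx 4.0952$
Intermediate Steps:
$L = -3212$ ($L = 4 - 3216 = -3212$)
$\frac{-2296 + L}{594 - 1939} = \frac{-2296 - 3212}{594 - 1939} = - \frac{5508}{-1345} = \left(-5508\right) \left(- \frac{1}{1345}\right) = \frac{5508}{1345}$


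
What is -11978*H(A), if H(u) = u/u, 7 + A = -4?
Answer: -11978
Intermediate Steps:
A = -11 (A = -7 - 4 = -11)
H(u) = 1
-11978*H(A) = -11978*1 = -11978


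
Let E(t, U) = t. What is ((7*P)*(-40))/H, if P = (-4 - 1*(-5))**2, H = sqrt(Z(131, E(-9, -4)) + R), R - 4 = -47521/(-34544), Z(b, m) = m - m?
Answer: -1120*sqrt(44546647)/61899 ≈ -120.77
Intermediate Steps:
Z(b, m) = 0
R = 185697/34544 (R = 4 - 47521/(-34544) = 4 - 47521*(-1/34544) = 4 + 47521/34544 = 185697/34544 ≈ 5.3757)
H = 3*sqrt(44546647)/8636 (H = sqrt(0 + 185697/34544) = sqrt(185697/34544) = 3*sqrt(44546647)/8636 ≈ 2.3186)
P = 1 (P = (-4 + 5)**2 = 1**2 = 1)
((7*P)*(-40))/H = ((7*1)*(-40))/((3*sqrt(44546647)/8636)) = (7*(-40))*(4*sqrt(44546647)/61899) = -1120*sqrt(44546647)/61899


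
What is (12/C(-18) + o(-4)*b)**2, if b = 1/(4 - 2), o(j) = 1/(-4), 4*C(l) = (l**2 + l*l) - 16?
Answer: 961/399424 ≈ 0.0024060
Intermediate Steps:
C(l) = -4 + l**2/2 (C(l) = ((l**2 + l*l) - 16)/4 = ((l**2 + l**2) - 16)/4 = (2*l**2 - 16)/4 = (-16 + 2*l**2)/4 = -4 + l**2/2)
o(j) = -1/4
b = 1/2 ≈ 0.50000
(12/C(-18) + o(-4)*b)**2 = (12/(-4 + (1/2)*(-18)**2) - 1/4*1/2)**2 = (12/(-4 + (1/2)*324) - 1/8)**2 = (12/(-4 + 162) - 1/8)**2 = (12/158 - 1/8)**2 = (12*(1/158) - 1/8)**2 = (6/79 - 1/8)**2 = (-31/632)**2 = 961/399424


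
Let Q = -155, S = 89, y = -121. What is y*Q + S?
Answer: 18844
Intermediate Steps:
y*Q + S = -121*(-155) + 89 = 18755 + 89 = 18844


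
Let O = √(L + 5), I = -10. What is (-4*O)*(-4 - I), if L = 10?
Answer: -24*√15 ≈ -92.952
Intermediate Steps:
O = √15 (O = √(10 + 5) = √15 ≈ 3.8730)
(-4*O)*(-4 - I) = (-4*√15)*(-4 - 1*(-10)) = (-4*√15)*(-4 + 10) = -4*√15*6 = -24*√15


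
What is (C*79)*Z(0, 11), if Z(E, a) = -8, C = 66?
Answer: -41712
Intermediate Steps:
(C*79)*Z(0, 11) = (66*79)*(-8) = 5214*(-8) = -41712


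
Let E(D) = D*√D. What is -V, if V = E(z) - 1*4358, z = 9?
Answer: 4331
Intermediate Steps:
E(D) = D^(3/2)
V = -4331 (V = 9^(3/2) - 1*4358 = 27 - 4358 = -4331)
-V = -1*(-4331) = 4331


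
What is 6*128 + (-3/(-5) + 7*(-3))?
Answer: 3738/5 ≈ 747.60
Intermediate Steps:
6*128 + (-3/(-5) + 7*(-3)) = 768 + (-3*(-⅕) - 21) = 768 + (⅗ - 21) = 768 - 102/5 = 3738/5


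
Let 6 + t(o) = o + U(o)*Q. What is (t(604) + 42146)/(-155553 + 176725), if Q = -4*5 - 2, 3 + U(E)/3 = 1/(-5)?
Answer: 53694/26465 ≈ 2.0289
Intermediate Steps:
U(E) = -48/5 (U(E) = -9 + 3/(-5) = -9 + 3*(-1/5) = -9 - 3/5 = -48/5)
Q = -22 (Q = -20 - 2 = -22)
t(o) = 1026/5 + o (t(o) = -6 + (o - 48/5*(-22)) = -6 + (o + 1056/5) = -6 + (1056/5 + o) = 1026/5 + o)
(t(604) + 42146)/(-155553 + 176725) = ((1026/5 + 604) + 42146)/(-155553 + 176725) = (4046/5 + 42146)/21172 = (214776/5)*(1/21172) = 53694/26465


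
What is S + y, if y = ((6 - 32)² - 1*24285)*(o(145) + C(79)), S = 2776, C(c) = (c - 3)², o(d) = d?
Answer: -139786113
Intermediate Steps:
C(c) = (-3 + c)²
y = -139788889 (y = ((6 - 32)² - 1*24285)*(145 + (-3 + 79)²) = ((-26)² - 24285)*(145 + 76²) = (676 - 24285)*(145 + 5776) = -23609*5921 = -139788889)
S + y = 2776 - 139788889 = -139786113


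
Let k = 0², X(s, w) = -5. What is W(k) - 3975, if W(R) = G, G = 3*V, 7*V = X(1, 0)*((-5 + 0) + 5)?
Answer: -3975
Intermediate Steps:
k = 0
V = 0 (V = (-5*((-5 + 0) + 5))/7 = (-5*(-5 + 5))/7 = (-5*0)/7 = (⅐)*0 = 0)
G = 0 (G = 3*0 = 0)
W(R) = 0
W(k) - 3975 = 0 - 3975 = -3975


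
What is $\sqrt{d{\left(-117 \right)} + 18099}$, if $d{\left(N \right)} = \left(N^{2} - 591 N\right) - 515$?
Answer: $2 \sqrt{25105} \approx 316.89$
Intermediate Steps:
$d{\left(N \right)} = -515 + N^{2} - 591 N$
$\sqrt{d{\left(-117 \right)} + 18099} = \sqrt{\left(-515 + \left(-117\right)^{2} - -69147\right) + 18099} = \sqrt{\left(-515 + 13689 + 69147\right) + 18099} = \sqrt{82321 + 18099} = \sqrt{100420} = 2 \sqrt{25105}$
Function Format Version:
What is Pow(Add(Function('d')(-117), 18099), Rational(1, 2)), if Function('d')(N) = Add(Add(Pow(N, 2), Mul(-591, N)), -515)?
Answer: Mul(2, Pow(25105, Rational(1, 2))) ≈ 316.89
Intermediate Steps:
Function('d')(N) = Add(-515, Pow(N, 2), Mul(-591, N))
Pow(Add(Function('d')(-117), 18099), Rational(1, 2)) = Pow(Add(Add(-515, Pow(-117, 2), Mul(-591, -117)), 18099), Rational(1, 2)) = Pow(Add(Add(-515, 13689, 69147), 18099), Rational(1, 2)) = Pow(Add(82321, 18099), Rational(1, 2)) = Pow(100420, Rational(1, 2)) = Mul(2, Pow(25105, Rational(1, 2)))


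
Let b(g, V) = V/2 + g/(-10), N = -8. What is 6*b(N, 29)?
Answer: 459/5 ≈ 91.800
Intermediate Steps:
b(g, V) = V/2 - g/10 (b(g, V) = V*(½) + g*(-⅒) = V/2 - g/10)
6*b(N, 29) = 6*((½)*29 - ⅒*(-8)) = 6*(29/2 + ⅘) = 6*(153/10) = 459/5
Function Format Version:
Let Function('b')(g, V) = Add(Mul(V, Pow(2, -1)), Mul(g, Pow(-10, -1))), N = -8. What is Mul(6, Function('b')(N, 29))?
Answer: Rational(459, 5) ≈ 91.800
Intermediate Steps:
Function('b')(g, V) = Add(Mul(Rational(1, 2), V), Mul(Rational(-1, 10), g)) (Function('b')(g, V) = Add(Mul(V, Rational(1, 2)), Mul(g, Rational(-1, 10))) = Add(Mul(Rational(1, 2), V), Mul(Rational(-1, 10), g)))
Mul(6, Function('b')(N, 29)) = Mul(6, Add(Mul(Rational(1, 2), 29), Mul(Rational(-1, 10), -8))) = Mul(6, Add(Rational(29, 2), Rational(4, 5))) = Mul(6, Rational(153, 10)) = Rational(459, 5)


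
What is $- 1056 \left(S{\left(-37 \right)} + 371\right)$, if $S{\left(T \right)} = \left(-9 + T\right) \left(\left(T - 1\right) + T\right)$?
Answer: $-4034976$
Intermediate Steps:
$S{\left(T \right)} = \left(-1 + 2 T\right) \left(-9 + T\right)$ ($S{\left(T \right)} = \left(-9 + T\right) \left(\left(-1 + T\right) + T\right) = \left(-9 + T\right) \left(-1 + 2 T\right) = \left(-1 + 2 T\right) \left(-9 + T\right)$)
$- 1056 \left(S{\left(-37 \right)} + 371\right) = - 1056 \left(\left(9 - -703 + 2 \left(-37\right)^{2}\right) + 371\right) = - 1056 \left(\left(9 + 703 + 2 \cdot 1369\right) + 371\right) = - 1056 \left(\left(9 + 703 + 2738\right) + 371\right) = - 1056 \left(3450 + 371\right) = \left(-1056\right) 3821 = -4034976$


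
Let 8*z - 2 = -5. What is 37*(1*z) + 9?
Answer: -39/8 ≈ -4.8750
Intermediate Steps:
z = -3/8 (z = 1/4 + (1/8)*(-5) = 1/4 - 5/8 = -3/8 ≈ -0.37500)
37*(1*z) + 9 = 37*(1*(-3/8)) + 9 = 37*(-3/8) + 9 = -111/8 + 9 = -39/8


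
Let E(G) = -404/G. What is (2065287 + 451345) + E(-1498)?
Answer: 1884957570/749 ≈ 2.5166e+6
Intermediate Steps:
(2065287 + 451345) + E(-1498) = (2065287 + 451345) - 404/(-1498) = 2516632 - 404*(-1/1498) = 2516632 + 202/749 = 1884957570/749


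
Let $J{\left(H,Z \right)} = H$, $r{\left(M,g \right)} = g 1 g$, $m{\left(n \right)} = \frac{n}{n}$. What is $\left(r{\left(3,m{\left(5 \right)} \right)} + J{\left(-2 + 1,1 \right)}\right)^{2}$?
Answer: $0$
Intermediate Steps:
$m{\left(n \right)} = 1$
$r{\left(M,g \right)} = g^{2}$ ($r{\left(M,g \right)} = g g = g^{2}$)
$\left(r{\left(3,m{\left(5 \right)} \right)} + J{\left(-2 + 1,1 \right)}\right)^{2} = \left(1^{2} + \left(-2 + 1\right)\right)^{2} = \left(1 - 1\right)^{2} = 0^{2} = 0$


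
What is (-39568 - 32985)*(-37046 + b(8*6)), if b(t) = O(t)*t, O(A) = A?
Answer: 2520636326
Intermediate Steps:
b(t) = t² (b(t) = t*t = t²)
(-39568 - 32985)*(-37046 + b(8*6)) = (-39568 - 32985)*(-37046 + (8*6)²) = -72553*(-37046 + 48²) = -72553*(-37046 + 2304) = -72553*(-34742) = 2520636326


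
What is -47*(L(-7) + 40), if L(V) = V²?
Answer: -4183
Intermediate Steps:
-47*(L(-7) + 40) = -47*((-7)² + 40) = -47*(49 + 40) = -47*89 = -4183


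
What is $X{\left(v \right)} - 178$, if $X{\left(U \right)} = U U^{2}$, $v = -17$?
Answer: $-5091$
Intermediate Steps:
$X{\left(U \right)} = U^{3}$
$X{\left(v \right)} - 178 = \left(-17\right)^{3} - 178 = -4913 - 178 = -5091$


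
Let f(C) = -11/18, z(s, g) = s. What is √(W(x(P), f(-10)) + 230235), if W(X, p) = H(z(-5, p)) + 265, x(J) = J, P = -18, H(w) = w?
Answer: √230495 ≈ 480.10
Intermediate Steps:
f(C) = -11/18 (f(C) = -11*1/18 = -11/18)
W(X, p) = 260 (W(X, p) = -5 + 265 = 260)
√(W(x(P), f(-10)) + 230235) = √(260 + 230235) = √230495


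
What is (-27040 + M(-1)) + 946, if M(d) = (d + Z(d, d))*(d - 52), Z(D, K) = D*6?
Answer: -25723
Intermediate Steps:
Z(D, K) = 6*D
M(d) = 7*d*(-52 + d) (M(d) = (d + 6*d)*(d - 52) = (7*d)*(-52 + d) = 7*d*(-52 + d))
(-27040 + M(-1)) + 946 = (-27040 + 7*(-1)*(-52 - 1)) + 946 = (-27040 + 7*(-1)*(-53)) + 946 = (-27040 + 371) + 946 = -26669 + 946 = -25723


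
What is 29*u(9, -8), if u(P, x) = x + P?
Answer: 29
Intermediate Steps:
u(P, x) = P + x
29*u(9, -8) = 29*(9 - 8) = 29*1 = 29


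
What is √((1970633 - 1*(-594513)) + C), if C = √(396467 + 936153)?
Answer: √(2565146 + 2*√333155) ≈ 1602.0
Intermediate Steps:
C = 2*√333155 (C = √1332620 = 2*√333155 ≈ 1154.4)
√((1970633 - 1*(-594513)) + C) = √((1970633 - 1*(-594513)) + 2*√333155) = √((1970633 + 594513) + 2*√333155) = √(2565146 + 2*√333155)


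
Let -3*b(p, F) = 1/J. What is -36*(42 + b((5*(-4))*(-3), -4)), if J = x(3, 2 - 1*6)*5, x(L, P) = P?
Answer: -7563/5 ≈ -1512.6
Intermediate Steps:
J = -20 (J = (2 - 1*6)*5 = (2 - 6)*5 = -4*5 = -20)
b(p, F) = 1/60 (b(p, F) = -1/3/(-20) = -1/3*(-1/20) = 1/60)
-36*(42 + b((5*(-4))*(-3), -4)) = -36*(42 + 1/60) = -36*2521/60 = -7563/5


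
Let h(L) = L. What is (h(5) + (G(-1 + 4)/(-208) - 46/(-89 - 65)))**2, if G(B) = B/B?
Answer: 7188835369/256512256 ≈ 28.025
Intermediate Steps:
G(B) = 1
(h(5) + (G(-1 + 4)/(-208) - 46/(-89 - 65)))**2 = (5 + (1/(-208) - 46/(-89 - 65)))**2 = (5 + (1*(-1/208) - 46/(-154)))**2 = (5 + (-1/208 - 46*(-1/154)))**2 = (5 + (-1/208 + 23/77))**2 = (5 + 4707/16016)**2 = (84787/16016)**2 = 7188835369/256512256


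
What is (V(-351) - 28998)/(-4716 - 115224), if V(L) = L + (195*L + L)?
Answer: 6543/7996 ≈ 0.81828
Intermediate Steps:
V(L) = 197*L (V(L) = L + 196*L = 197*L)
(V(-351) - 28998)/(-4716 - 115224) = (197*(-351) - 28998)/(-4716 - 115224) = (-69147 - 28998)/(-119940) = -98145*(-1/119940) = 6543/7996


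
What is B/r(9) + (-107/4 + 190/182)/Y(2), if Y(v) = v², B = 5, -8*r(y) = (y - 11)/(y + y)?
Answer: 514803/1456 ≈ 353.57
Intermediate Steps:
r(y) = -(-11 + y)/(16*y) (r(y) = -(y - 11)/(8*(y + y)) = -(-11 + y)/(8*(2*y)) = -(-11 + y)*1/(2*y)/8 = -(-11 + y)/(16*y))
B/r(9) + (-107/4 + 190/182)/Y(2) = 5/(((1/16)*(11 - 1*9)/9)) + (-107/4 + 190/182)/(2²) = 5/(((1/16)*(⅑)*(11 - 9))) + (-107*¼ + 190*(1/182))/4 = 5/(((1/16)*(⅑)*2)) + (-107/4 + 95/91)*(¼) = 5/(1/72) - 9357/364*¼ = 5*72 - 9357/1456 = 360 - 9357/1456 = 514803/1456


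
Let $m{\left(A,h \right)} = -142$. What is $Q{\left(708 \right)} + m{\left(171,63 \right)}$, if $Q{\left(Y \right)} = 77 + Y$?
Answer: $643$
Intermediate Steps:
$Q{\left(708 \right)} + m{\left(171,63 \right)} = \left(77 + 708\right) - 142 = 785 - 142 = 643$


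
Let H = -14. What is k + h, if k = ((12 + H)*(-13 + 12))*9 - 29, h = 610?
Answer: 599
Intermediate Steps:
k = -11 (k = ((12 - 14)*(-13 + 12))*9 - 29 = -2*(-1)*9 - 29 = 2*9 - 29 = 18 - 29 = -11)
k + h = -11 + 610 = 599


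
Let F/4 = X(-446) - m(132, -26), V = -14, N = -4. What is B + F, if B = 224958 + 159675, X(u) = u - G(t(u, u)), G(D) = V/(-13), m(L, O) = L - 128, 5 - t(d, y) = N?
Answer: 4976773/13 ≈ 3.8283e+5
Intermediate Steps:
t(d, y) = 9 (t(d, y) = 5 - 1*(-4) = 5 + 4 = 9)
m(L, O) = -128 + L
G(D) = 14/13 (G(D) = -14/(-13) = -14*(-1/13) = 14/13)
X(u) = -14/13 + u (X(u) = u - 1*14/13 = u - 14/13 = -14/13 + u)
F = -23456/13 (F = 4*((-14/13 - 446) - (-128 + 132)) = 4*(-5812/13 - 1*4) = 4*(-5812/13 - 4) = 4*(-5864/13) = -23456/13 ≈ -1804.3)
B = 384633
B + F = 384633 - 23456/13 = 4976773/13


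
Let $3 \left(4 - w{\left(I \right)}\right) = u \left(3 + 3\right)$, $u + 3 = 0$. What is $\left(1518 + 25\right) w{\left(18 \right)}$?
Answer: $15430$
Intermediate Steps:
$u = -3$ ($u = -3 + 0 = -3$)
$w{\left(I \right)} = 10$ ($w{\left(I \right)} = 4 - \frac{\left(-3\right) \left(3 + 3\right)}{3} = 4 - \frac{\left(-3\right) 6}{3} = 4 - -6 = 4 + 6 = 10$)
$\left(1518 + 25\right) w{\left(18 \right)} = \left(1518 + 25\right) 10 = 1543 \cdot 10 = 15430$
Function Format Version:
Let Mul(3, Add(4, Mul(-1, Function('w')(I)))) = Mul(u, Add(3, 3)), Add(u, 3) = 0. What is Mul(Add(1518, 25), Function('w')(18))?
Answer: 15430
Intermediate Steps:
u = -3 (u = Add(-3, 0) = -3)
Function('w')(I) = 10 (Function('w')(I) = Add(4, Mul(Rational(-1, 3), Mul(-3, Add(3, 3)))) = Add(4, Mul(Rational(-1, 3), Mul(-3, 6))) = Add(4, Mul(Rational(-1, 3), -18)) = Add(4, 6) = 10)
Mul(Add(1518, 25), Function('w')(18)) = Mul(Add(1518, 25), 10) = Mul(1543, 10) = 15430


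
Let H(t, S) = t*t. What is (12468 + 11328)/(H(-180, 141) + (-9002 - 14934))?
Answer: 5949/2116 ≈ 2.8114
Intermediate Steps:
H(t, S) = t**2
(12468 + 11328)/(H(-180, 141) + (-9002 - 14934)) = (12468 + 11328)/((-180)**2 + (-9002 - 14934)) = 23796/(32400 - 23936) = 23796/8464 = 23796*(1/8464) = 5949/2116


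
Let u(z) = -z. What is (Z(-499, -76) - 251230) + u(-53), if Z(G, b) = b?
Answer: -251253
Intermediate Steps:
(Z(-499, -76) - 251230) + u(-53) = (-76 - 251230) - 1*(-53) = -251306 + 53 = -251253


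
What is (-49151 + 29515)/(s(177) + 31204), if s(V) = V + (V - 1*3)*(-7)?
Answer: -19636/30163 ≈ -0.65100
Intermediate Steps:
s(V) = 21 - 6*V (s(V) = V + (V - 3)*(-7) = V + (-3 + V)*(-7) = V + (21 - 7*V) = 21 - 6*V)
(-49151 + 29515)/(s(177) + 31204) = (-49151 + 29515)/((21 - 6*177) + 31204) = -19636/((21 - 1062) + 31204) = -19636/(-1041 + 31204) = -19636/30163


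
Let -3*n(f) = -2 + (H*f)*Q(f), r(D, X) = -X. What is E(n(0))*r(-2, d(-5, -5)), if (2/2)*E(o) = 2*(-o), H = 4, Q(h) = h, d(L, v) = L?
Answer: -20/3 ≈ -6.6667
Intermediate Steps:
n(f) = ⅔ - 4*f²/3 (n(f) = -(-2 + (4*f)*f)/3 = -(-2 + 4*f²)/3 = ⅔ - 4*f²/3)
E(o) = -2*o (E(o) = 2*(-o) = -2*o)
E(n(0))*r(-2, d(-5, -5)) = (-2*(⅔ - 4/3*0²))*(-1*(-5)) = -2*(⅔ - 4/3*0)*5 = -2*(⅔ + 0)*5 = -2*⅔*5 = -4/3*5 = -20/3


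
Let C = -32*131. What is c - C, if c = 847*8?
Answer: 10968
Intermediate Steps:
C = -4192
c = 6776
c - C = 6776 - 1*(-4192) = 6776 + 4192 = 10968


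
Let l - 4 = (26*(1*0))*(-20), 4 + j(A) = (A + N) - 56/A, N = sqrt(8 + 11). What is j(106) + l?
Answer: 5590/53 + sqrt(19) ≈ 109.83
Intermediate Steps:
N = sqrt(19) ≈ 4.3589
j(A) = -4 + A + sqrt(19) - 56/A (j(A) = -4 + ((A + sqrt(19)) - 56/A) = -4 + (A + sqrt(19) - 56/A) = -4 + A + sqrt(19) - 56/A)
l = 4 (l = 4 + (26*(1*0))*(-20) = 4 + (26*0)*(-20) = 4 + 0*(-20) = 4 + 0 = 4)
j(106) + l = (-4 + 106 + sqrt(19) - 56/106) + 4 = (-4 + 106 + sqrt(19) - 56*1/106) + 4 = (-4 + 106 + sqrt(19) - 28/53) + 4 = (5378/53 + sqrt(19)) + 4 = 5590/53 + sqrt(19)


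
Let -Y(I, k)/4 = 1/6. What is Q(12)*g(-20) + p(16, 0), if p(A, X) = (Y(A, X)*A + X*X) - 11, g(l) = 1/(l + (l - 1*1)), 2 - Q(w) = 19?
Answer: -2614/123 ≈ -21.252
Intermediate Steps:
Q(w) = -17 (Q(w) = 2 - 1*19 = 2 - 19 = -17)
Y(I, k) = -⅔ (Y(I, k) = -4/6 = -4*⅙ = -⅔)
g(l) = 1/(-1 + 2*l) (g(l) = 1/(l + (l - 1)) = 1/(l + (-1 + l)) = 1/(-1 + 2*l))
p(A, X) = -11 + X² - 2*A/3 (p(A, X) = (-2*A/3 + X*X) - 11 = (-2*A/3 + X²) - 11 = (X² - 2*A/3) - 11 = -11 + X² - 2*A/3)
Q(12)*g(-20) + p(16, 0) = -17/(-1 + 2*(-20)) + (-11 + 0² - ⅔*16) = -17/(-1 - 40) + (-11 + 0 - 32/3) = -17/(-41) - 65/3 = -17*(-1/41) - 65/3 = 17/41 - 65/3 = -2614/123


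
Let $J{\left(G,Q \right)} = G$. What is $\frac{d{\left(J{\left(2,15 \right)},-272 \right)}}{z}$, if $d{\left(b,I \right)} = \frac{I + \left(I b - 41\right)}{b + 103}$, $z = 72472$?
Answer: $- \frac{857}{7609560} \approx -0.00011262$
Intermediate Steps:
$d{\left(b,I \right)} = \frac{-41 + I + I b}{103 + b}$ ($d{\left(b,I \right)} = \frac{I + \left(-41 + I b\right)}{103 + b} = \frac{-41 + I + I b}{103 + b}$)
$\frac{d{\left(J{\left(2,15 \right)},-272 \right)}}{z} = \frac{\frac{1}{103 + 2} \left(-41 - 272 - 544\right)}{72472} = \frac{-41 - 272 - 544}{105} \cdot \frac{1}{72472} = \frac{1}{105} \left(-857\right) \frac{1}{72472} = \left(- \frac{857}{105}\right) \frac{1}{72472} = - \frac{857}{7609560}$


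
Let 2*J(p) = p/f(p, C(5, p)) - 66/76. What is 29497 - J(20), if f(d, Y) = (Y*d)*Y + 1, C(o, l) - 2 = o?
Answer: 2199209945/74556 ≈ 29497.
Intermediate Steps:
C(o, l) = 2 + o
f(d, Y) = 1 + d*Y² (f(d, Y) = d*Y² + 1 = 1 + d*Y²)
J(p) = -33/76 + p/(2*(1 + 49*p)) (J(p) = (p/(1 + p*(2 + 5)²) - 66/76)/2 = (p/(1 + p*7²) - 66*1/76)/2 = (p/(1 + p*49) - 33/38)/2 = (p/(1 + 49*p) - 33/38)/2 = (-33/38 + p/(1 + 49*p))/2 = -33/76 + p/(2*(1 + 49*p)))
29497 - J(20) = 29497 - (-33 - 1579*20)/(76*(1 + 49*20)) = 29497 - (-33 - 31580)/(76*(1 + 980)) = 29497 - (-31613)/(76*981) = 29497 - 1*(-31613/74556) = 29497 + 31613/74556 = 2199209945/74556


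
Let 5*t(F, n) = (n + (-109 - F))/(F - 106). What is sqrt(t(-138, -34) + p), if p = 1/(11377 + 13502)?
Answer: sqrt(38127142137)/3035238 ≈ 0.064332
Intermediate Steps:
t(F, n) = (-109 + n - F)/(5*(-106 + F)) (t(F, n) = ((n + (-109 - F))/(F - 106))/5 = ((-109 + n - F)/(-106 + F))/5 = (-109 + n - F)/(5*(-106 + F)))
p = 1/24879 ≈ 4.0195e-5
sqrt(t(-138, -34) + p) = sqrt((-109 - 34 - 1*(-138))/(5*(-106 - 138)) + 1/24879) = sqrt((1/5)*(-109 - 34 + 138)/(-244) + 1/24879) = sqrt((1/5)*(-1/244)*(-5) + 1/24879) = sqrt(1/244 + 1/24879) = sqrt(25123/6070476) = sqrt(38127142137)/3035238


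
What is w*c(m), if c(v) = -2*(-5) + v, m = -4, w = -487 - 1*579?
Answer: -6396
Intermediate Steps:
w = -1066 (w = -487 - 579 = -1066)
c(v) = 10 + v
w*c(m) = -1066*(10 - 4) = -1066*6 = -6396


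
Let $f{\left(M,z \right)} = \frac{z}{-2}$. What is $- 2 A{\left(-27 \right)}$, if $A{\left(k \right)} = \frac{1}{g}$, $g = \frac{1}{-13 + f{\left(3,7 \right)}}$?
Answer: $33$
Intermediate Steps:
$f{\left(M,z \right)} = - \frac{z}{2}$ ($f{\left(M,z \right)} = z \left(- \frac{1}{2}\right) = - \frac{z}{2}$)
$g = - \frac{2}{33}$ ($g = \frac{1}{-13 - \frac{7}{2}} = \frac{1}{- \frac{33}{2}} = - \frac{2}{33} \approx -0.060606$)
$A{\left(k \right)} = - \frac{33}{2}$ ($A{\left(k \right)} = \frac{1}{- \frac{2}{33}} = - \frac{33}{2}$)
$- 2 A{\left(-27 \right)} = \left(-2\right) \left(- \frac{33}{2}\right) = 33$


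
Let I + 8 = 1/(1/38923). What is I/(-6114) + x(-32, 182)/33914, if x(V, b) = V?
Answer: -659979479/103675098 ≈ -6.3658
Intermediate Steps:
I = 38915 (I = -8 + 1/(1/38923) = -8 + 38923 = 38915)
I/(-6114) + x(-32, 182)/33914 = 38915/(-6114) - 32/33914 = 38915*(-1/6114) - 32*1/33914 = -38915/6114 - 16/16957 = -659979479/103675098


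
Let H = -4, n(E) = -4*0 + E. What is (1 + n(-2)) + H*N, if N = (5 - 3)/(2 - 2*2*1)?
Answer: 3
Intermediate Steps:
n(E) = E (n(E) = 0 + E = E)
N = -1 (N = 2/(2 - 4*1) = 2/(2 - 4) = 2/(-2) = 2*(-½) = -1)
(1 + n(-2)) + H*N = (1 - 2) - 4*(-1) = -1 + 4 = 3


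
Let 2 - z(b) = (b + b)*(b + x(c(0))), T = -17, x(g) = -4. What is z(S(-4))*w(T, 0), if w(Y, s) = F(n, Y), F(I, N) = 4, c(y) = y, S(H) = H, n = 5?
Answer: -248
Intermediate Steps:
w(Y, s) = 4
z(b) = 2 - 2*b*(-4 + b) (z(b) = 2 - (b + b)*(b - 4) = 2 - 2*b*(-4 + b))
z(S(-4))*w(T, 0) = (2 - 2*(-4)**2 + 8*(-4))*4 = (2 - 2*16 - 32)*4 = (2 - 32 - 32)*4 = -62*4 = -248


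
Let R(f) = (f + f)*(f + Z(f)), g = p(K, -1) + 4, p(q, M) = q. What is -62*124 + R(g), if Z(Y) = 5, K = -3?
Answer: -7676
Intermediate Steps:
g = 1 (g = -3 + 4 = 1)
R(f) = 2*f*(5 + f) (R(f) = (f + f)*(f + 5) = (2*f)*(5 + f) = 2*f*(5 + f))
-62*124 + R(g) = -62*124 + 2*1*(5 + 1) = -7688 + 2*1*6 = -7688 + 12 = -7676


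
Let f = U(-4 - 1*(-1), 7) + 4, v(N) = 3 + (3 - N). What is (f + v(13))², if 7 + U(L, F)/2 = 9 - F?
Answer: 169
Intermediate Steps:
U(L, F) = 4 - 2*F (U(L, F) = -14 + 2*(9 - F) = -14 + (18 - 2*F) = 4 - 2*F)
v(N) = 6 - N
f = -6 (f = (4 - 2*7) + 4 = (4 - 14) + 4 = -10 + 4 = -6)
(f + v(13))² = (-6 + (6 - 1*13))² = (-6 + (6 - 13))² = (-6 - 7)² = (-13)² = 169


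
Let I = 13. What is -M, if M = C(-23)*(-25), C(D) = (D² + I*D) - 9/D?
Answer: 132475/23 ≈ 5759.8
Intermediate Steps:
C(D) = D² - 9/D + 13*D (C(D) = (D² + 13*D) - 9/D = D² - 9/D + 13*D)
M = -132475/23 (M = ((-9 + (-23)²*(13 - 23))/(-23))*(-25) = -(-9 + 529*(-10))/23*(-25) = -(-9 - 5290)/23*(-25) = -1/23*(-5299)*(-25) = (5299/23)*(-25) = -132475/23 ≈ -5759.8)
-M = -1*(-132475/23) = 132475/23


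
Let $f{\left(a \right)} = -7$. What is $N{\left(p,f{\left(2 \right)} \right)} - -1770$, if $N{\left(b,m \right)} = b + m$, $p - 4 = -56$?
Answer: $1711$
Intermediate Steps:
$p = -52$ ($p = 4 - 56 = -52$)
$N{\left(p,f{\left(2 \right)} \right)} - -1770 = \left(-52 - 7\right) - -1770 = -59 + 1770 = 1711$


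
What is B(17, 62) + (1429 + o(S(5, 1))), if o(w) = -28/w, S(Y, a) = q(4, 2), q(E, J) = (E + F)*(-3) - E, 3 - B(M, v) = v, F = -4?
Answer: 1377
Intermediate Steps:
B(M, v) = 3 - v
q(E, J) = 12 - 4*E (q(E, J) = (E - 4)*(-3) - E = (-4 + E)*(-3) - E = (12 - 3*E) - E = 12 - 4*E)
S(Y, a) = -4 (S(Y, a) = 12 - 4*4 = 12 - 16 = -4)
B(17, 62) + (1429 + o(S(5, 1))) = (3 - 1*62) + (1429 - 28/(-4)) = (3 - 62) + (1429 - 28*(-¼)) = -59 + (1429 + 7) = -59 + 1436 = 1377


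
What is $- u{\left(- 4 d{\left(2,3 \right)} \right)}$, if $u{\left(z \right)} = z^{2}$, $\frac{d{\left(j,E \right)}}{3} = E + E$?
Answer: $-5184$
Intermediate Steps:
$d{\left(j,E \right)} = 6 E$ ($d{\left(j,E \right)} = 3 \left(E + E\right) = 3 \cdot 2 E = 6 E$)
$- u{\left(- 4 d{\left(2,3 \right)} \right)} = - \left(- 4 \cdot 6 \cdot 3\right)^{2} = - \left(\left(-4\right) 18\right)^{2} = - \left(-72\right)^{2} = \left(-1\right) 5184 = -5184$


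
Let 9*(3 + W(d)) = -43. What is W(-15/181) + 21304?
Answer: 191666/9 ≈ 21296.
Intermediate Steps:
W(d) = -70/9 (W(d) = -3 + (1/9)*(-43) = -3 - 43/9 = -70/9)
W(-15/181) + 21304 = -70/9 + 21304 = 191666/9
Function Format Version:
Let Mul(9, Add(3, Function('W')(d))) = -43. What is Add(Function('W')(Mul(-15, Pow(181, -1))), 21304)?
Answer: Rational(191666, 9) ≈ 21296.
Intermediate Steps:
Function('W')(d) = Rational(-70, 9) (Function('W')(d) = Add(-3, Mul(Rational(1, 9), -43)) = Add(-3, Rational(-43, 9)) = Rational(-70, 9))
Add(Function('W')(Mul(-15, Pow(181, -1))), 21304) = Add(Rational(-70, 9), 21304) = Rational(191666, 9)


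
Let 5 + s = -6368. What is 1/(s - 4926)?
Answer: -1/11299 ≈ -8.8503e-5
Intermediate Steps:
s = -6373 (s = -5 - 6368 = -6373)
1/(s - 4926) = 1/(-6373 - 4926) = 1/(-11299) = -1/11299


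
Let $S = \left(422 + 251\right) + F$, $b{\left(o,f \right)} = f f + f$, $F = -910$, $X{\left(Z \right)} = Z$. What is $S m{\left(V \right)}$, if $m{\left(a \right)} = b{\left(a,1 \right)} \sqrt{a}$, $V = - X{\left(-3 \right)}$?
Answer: $- 474 \sqrt{3} \approx -820.99$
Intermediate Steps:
$b{\left(o,f \right)} = f + f^{2}$ ($b{\left(o,f \right)} = f^{2} + f = f + f^{2}$)
$S = -237$ ($S = \left(422 + 251\right) - 910 = 673 - 910 = -237$)
$V = 3$ ($V = \left(-1\right) \left(-3\right) = 3$)
$m{\left(a \right)} = 2 \sqrt{a}$ ($m{\left(a \right)} = 1 \left(1 + 1\right) \sqrt{a} = 1 \cdot 2 \sqrt{a} = 2 \sqrt{a}$)
$S m{\left(V \right)} = - 237 \cdot 2 \sqrt{3} = - 474 \sqrt{3}$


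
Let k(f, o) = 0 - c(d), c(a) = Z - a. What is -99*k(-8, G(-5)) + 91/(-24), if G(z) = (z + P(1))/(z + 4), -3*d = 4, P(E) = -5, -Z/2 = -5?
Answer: 26837/24 ≈ 1118.2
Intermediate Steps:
Z = 10 (Z = -2*(-5) = 10)
d = -4/3 (d = -1/3*4 = -4/3 ≈ -1.3333)
c(a) = 10 - a
G(z) = (-5 + z)/(4 + z) (G(z) = (z - 5)/(z + 4) = (-5 + z)/(4 + z))
k(f, o) = -34/3 (k(f, o) = 0 - (10 - 1*(-4/3)) = 0 - (10 + 4/3) = 0 - 1*34/3 = 0 - 34/3 = -34/3)
-99*k(-8, G(-5)) + 91/(-24) = -99*(-34/3) + 91/(-24) = 1122 + 91*(-1/24) = 1122 - 91/24 = 26837/24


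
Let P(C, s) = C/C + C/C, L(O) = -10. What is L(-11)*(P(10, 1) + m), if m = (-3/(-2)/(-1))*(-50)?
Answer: -770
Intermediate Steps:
m = 75 (m = (-3*(-½)*(-1))*(-50) = ((3/2)*(-1))*(-50) = -3/2*(-50) = 75)
P(C, s) = 2 (P(C, s) = 1 + 1 = 2)
L(-11)*(P(10, 1) + m) = -10*(2 + 75) = -10*77 = -770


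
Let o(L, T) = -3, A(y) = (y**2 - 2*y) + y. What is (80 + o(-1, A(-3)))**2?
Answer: 5929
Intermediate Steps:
A(y) = y**2 - y
(80 + o(-1, A(-3)))**2 = (80 - 3)**2 = 77**2 = 5929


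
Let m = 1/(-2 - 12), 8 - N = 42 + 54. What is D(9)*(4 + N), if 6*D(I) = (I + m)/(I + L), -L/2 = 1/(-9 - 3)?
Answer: -150/11 ≈ -13.636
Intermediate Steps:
L = ⅙ (L = -2/(-9 - 3) = -2/(-12) = -2*(-1/12) = ⅙ ≈ 0.16667)
N = -88 (N = 8 - (42 + 54) = 8 - 1*96 = 8 - 96 = -88)
m = -1/14 (m = 1/(-14) = -1/14 ≈ -0.071429)
D(I) = (-1/14 + I)/(6*(⅙ + I)) (D(I) = ((I - 1/14)/(I + ⅙))/6 = ((-1/14 + I)/(⅙ + I))/6 = (-1/14 + I)/(6*(⅙ + I)))
D(9)*(4 + N) = ((-1 + 14*9)/(14*(1 + 6*9)))*(4 - 88) = ((-1 + 126)/(14*(1 + 54)))*(-84) = ((1/14)*125/55)*(-84) = ((1/14)*(1/55)*125)*(-84) = (25/154)*(-84) = -150/11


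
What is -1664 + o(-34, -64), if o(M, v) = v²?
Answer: 2432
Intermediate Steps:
-1664 + o(-34, -64) = -1664 + (-64)² = -1664 + 4096 = 2432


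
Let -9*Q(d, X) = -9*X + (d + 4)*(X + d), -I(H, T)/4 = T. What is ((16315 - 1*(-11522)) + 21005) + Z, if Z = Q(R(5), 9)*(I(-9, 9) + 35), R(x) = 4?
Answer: 439601/9 ≈ 48845.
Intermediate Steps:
I(H, T) = -4*T
Q(d, X) = X - (4 + d)*(X + d)/9 (Q(d, X) = -(-9*X + (d + 4)*(X + d))/9 = -(-9*X + (4 + d)*(X + d))/9 = X - (4 + d)*(X + d)/9)
Z = 23/9 (Z = (-4/9*4 - 1/9*4**2 + (5/9)*9 - 1/9*9*4)*(-4*9 + 35) = (-16/9 - 1/9*16 + 5 - 4)*(-36 + 35) = (-16/9 - 16/9 + 5 - 4)*(-1) = -23/9*(-1) = 23/9 ≈ 2.5556)
((16315 - 1*(-11522)) + 21005) + Z = ((16315 - 1*(-11522)) + 21005) + 23/9 = ((16315 + 11522) + 21005) + 23/9 = (27837 + 21005) + 23/9 = 48842 + 23/9 = 439601/9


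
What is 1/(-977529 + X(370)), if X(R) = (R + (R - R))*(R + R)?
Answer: -1/703729 ≈ -1.4210e-6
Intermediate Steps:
X(R) = 2*R**2 (X(R) = (R + 0)*(2*R) = R*(2*R) = 2*R**2)
1/(-977529 + X(370)) = 1/(-977529 + 2*370**2) = 1/(-977529 + 2*136900) = 1/(-977529 + 273800) = 1/(-703729) = -1/703729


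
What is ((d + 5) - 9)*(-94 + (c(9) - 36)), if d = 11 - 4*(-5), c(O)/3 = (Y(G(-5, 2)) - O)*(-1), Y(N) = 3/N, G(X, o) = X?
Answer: -13662/5 ≈ -2732.4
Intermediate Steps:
c(O) = 9/5 + 3*O (c(O) = 3*((3/(-5) - O)*(-1)) = 3*((3*(-1/5) - O)*(-1)) = 3*((-3/5 - O)*(-1)) = 3*(3/5 + O) = 9/5 + 3*O)
d = 31 (d = 11 - 1*(-20) = 11 + 20 = 31)
((d + 5) - 9)*(-94 + (c(9) - 36)) = ((31 + 5) - 9)*(-94 + ((9/5 + 3*9) - 36)) = (36 - 9)*(-94 + ((9/5 + 27) - 36)) = 27*(-94 + (144/5 - 36)) = 27*(-94 - 36/5) = 27*(-506/5) = -13662/5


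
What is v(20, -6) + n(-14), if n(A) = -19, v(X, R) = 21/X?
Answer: -359/20 ≈ -17.950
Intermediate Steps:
v(20, -6) + n(-14) = 21/20 - 19 = -359/20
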